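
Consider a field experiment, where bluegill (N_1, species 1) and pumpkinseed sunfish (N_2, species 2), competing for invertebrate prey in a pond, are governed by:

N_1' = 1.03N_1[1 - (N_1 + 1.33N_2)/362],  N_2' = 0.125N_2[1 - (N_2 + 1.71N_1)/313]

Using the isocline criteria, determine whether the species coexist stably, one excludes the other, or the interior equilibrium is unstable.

unstable coexistence (outcome depends on initial conditions)

Compare the nullcline intercepts: K1/α12 = 362/1.33 = 272 < K2 = 313; K2/α21 = 313/1.71 = 183 < K1 = 362.
Since both are reversed, neither can invade when rare; the interior point is a saddle.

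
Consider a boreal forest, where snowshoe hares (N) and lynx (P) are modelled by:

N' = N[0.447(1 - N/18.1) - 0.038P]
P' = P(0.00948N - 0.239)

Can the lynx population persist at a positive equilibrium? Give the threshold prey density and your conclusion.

Threshold N = 25.2; K < 25.2, so no, the predator goes extinct.

The predator equation gives dP/dt > 0 only when N > 0.239/0.00948 = 25.2.
Without the predator, N → K = 18.1. Since 18.1 < 25.2, the predator cannot invade.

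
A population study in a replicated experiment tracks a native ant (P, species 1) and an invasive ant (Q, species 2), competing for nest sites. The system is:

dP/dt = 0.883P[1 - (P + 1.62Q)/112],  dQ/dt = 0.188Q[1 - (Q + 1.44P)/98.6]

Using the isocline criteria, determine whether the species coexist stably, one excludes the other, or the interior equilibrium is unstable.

unstable coexistence (outcome depends on initial conditions)

Compare the nullcline intercepts: K1/α12 = 112/1.62 = 69.1 < K2 = 98.6; K2/α21 = 98.6/1.44 = 68.5 < K1 = 112.
Since both are reversed, neither can invade when rare; the interior point is a saddle.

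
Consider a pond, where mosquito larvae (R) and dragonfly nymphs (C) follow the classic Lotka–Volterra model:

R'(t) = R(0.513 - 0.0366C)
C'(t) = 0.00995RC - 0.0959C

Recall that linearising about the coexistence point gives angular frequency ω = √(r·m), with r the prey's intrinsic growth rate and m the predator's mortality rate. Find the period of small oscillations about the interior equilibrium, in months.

T ≈ 28.3 months

Here r = 0.513 and m = 0.0959, so r·m = 0.0492.
ω = √0.0492 = 0.222 per month, hence T = 2π/ω ≈ 28.3 months.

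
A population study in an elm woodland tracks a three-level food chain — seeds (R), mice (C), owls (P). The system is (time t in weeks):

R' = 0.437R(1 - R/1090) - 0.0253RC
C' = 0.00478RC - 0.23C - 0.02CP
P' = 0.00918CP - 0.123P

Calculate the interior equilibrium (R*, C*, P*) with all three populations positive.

From dP/dt = 0: 0.00918C* = 0.123, so C* = 13.4.
From dR/dt = 0: 0.437(1 - R*/1090) = 0.0253·13.4, giving R* = 1090·(1 - 0.776) = 244.
From dC/dt = 0: 0.00478·244 - 0.23 = 0.02P*, so P* = 0.939/0.02 = 46.9.

R* ≈ 244, C* ≈ 13.4, P* ≈ 46.9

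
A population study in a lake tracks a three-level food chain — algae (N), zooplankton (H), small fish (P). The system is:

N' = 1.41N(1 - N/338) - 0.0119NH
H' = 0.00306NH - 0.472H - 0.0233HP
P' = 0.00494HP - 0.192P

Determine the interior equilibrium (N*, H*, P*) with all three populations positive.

N* ≈ 227, H* ≈ 38.9, P* ≈ 9.57

From dP/dt = 0: 0.00494H* = 0.192, so H* = 38.9.
From dN/dt = 0: 1.41(1 - N*/338) = 0.0119·38.9, giving N* = 338·(1 - 0.328) = 227.
From dH/dt = 0: 0.00306·227 - 0.472 = 0.0233P*, so P* = 0.223/0.0233 = 9.57.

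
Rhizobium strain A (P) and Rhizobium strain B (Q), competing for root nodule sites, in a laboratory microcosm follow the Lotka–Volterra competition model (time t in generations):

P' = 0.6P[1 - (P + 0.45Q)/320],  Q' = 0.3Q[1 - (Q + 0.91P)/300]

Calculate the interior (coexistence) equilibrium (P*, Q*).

Setting both brackets to zero gives the nullclines P + 0.45Q = 320 and 0.91P + Q = 300.
Substituting Q = 300 - 0.91P into the first: P(1 - 0.45·0.91) = 320 - 0.45·300.
So P* = 185/0.591 = 313, and then Q* = 300 - 0.91·313 = 14.9.

P* ≈ 313, Q* ≈ 14.9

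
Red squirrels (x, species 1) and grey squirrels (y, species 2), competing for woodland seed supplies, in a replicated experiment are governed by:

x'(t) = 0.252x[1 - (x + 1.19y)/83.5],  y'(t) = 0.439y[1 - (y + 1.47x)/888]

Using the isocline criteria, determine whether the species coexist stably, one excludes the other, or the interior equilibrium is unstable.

Compare the nullcline intercepts: K1/α12 = 83.5/1.19 = 70.2 < K2 = 888; K2/α21 = 888/1.47 = 604 > K1 = 83.5.
Since the inequalities point opposite ways, species 2 can invade but species 1 cannot.

species 2 excludes species 1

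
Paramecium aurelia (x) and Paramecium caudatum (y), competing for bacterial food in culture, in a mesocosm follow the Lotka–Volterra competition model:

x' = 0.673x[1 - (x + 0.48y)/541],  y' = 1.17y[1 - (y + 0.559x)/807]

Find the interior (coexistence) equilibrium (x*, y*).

Setting both brackets to zero gives the nullclines x + 0.48y = 541 and 0.559x + y = 807.
Substituting y = 807 - 0.559x into the first: x(1 - 0.48·0.559) = 541 - 0.48·807.
So x* = 154/0.732 = 210, and then y* = 807 - 0.559·210 = 690.

x* ≈ 210, y* ≈ 690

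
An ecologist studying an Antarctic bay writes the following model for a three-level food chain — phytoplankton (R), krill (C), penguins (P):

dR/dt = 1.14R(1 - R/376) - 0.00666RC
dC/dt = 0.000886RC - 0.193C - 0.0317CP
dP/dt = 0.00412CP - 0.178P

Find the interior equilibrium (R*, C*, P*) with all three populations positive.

From dP/dt = 0: 0.00412C* = 0.178, so C* = 43.2.
From dR/dt = 0: 1.14(1 - R*/376) = 0.00666·43.2, giving R* = 376·(1 - 0.252) = 281.
From dC/dt = 0: 0.000886·281 - 0.193 = 0.0317P*, so P* = 0.0561/0.0317 = 1.77.

R* ≈ 281, C* ≈ 43.2, P* ≈ 1.77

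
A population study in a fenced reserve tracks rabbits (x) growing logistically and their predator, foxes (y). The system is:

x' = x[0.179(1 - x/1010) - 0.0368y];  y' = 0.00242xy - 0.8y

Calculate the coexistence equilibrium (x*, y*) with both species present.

From dy/dt = 0 with y > 0: 0.00242x* = 0.8, so x* = 331.
Substitute into dx/dt = 0: 0.179(1 - 331/1010) = 0.0368y*.
The bracket is 0.673, giving y* = 0.12/0.0368 = 3.27.

x* ≈ 331, y* ≈ 3.27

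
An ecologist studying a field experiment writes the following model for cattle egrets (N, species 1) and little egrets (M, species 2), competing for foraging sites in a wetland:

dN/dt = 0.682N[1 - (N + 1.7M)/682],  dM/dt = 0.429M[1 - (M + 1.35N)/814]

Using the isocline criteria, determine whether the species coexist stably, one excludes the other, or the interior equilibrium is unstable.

Compare the nullcline intercepts: K1/α12 = 682/1.7 = 401 < K2 = 814; K2/α21 = 814/1.35 = 603 < K1 = 682.
Since both are reversed, neither can invade when rare; the interior point is a saddle.

unstable coexistence (outcome depends on initial conditions)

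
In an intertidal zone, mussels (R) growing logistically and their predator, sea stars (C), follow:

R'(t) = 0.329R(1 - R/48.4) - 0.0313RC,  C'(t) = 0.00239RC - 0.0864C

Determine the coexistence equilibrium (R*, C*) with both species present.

From dC/dt = 0 with C > 0: 0.00239R* = 0.0864, so R* = 36.2.
Substitute into dR/dt = 0: 0.329(1 - 36.2/48.4) = 0.0313C*.
The bracket is 0.253, giving C* = 0.0833/0.0313 = 2.66.

R* ≈ 36.2, C* ≈ 2.66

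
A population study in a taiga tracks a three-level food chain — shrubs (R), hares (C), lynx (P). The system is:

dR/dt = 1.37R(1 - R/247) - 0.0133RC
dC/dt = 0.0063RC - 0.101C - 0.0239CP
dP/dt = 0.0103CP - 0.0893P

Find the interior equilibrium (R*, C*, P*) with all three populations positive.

R* ≈ 226, C* ≈ 8.67, P* ≈ 55.4

From dP/dt = 0: 0.0103C* = 0.0893, so C* = 8.67.
From dR/dt = 0: 1.37(1 - R*/247) = 0.0133·8.67, giving R* = 247·(1 - 0.0842) = 226.
From dC/dt = 0: 0.0063·226 - 0.101 = 0.0239P*, so P* = 1.32/0.0239 = 55.4.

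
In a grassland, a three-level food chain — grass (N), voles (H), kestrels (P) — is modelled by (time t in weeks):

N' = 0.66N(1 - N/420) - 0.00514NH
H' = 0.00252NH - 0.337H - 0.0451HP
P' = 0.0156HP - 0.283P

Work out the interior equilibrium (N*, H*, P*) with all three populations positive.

From dP/dt = 0: 0.0156H* = 0.283, so H* = 18.1.
From dN/dt = 0: 0.66(1 - N*/420) = 0.00514·18.1, giving N* = 420·(1 - 0.141) = 361.
From dH/dt = 0: 0.00252·361 - 0.337 = 0.0451P*, so P* = 0.572/0.0451 = 12.7.

N* ≈ 361, H* ≈ 18.1, P* ≈ 12.7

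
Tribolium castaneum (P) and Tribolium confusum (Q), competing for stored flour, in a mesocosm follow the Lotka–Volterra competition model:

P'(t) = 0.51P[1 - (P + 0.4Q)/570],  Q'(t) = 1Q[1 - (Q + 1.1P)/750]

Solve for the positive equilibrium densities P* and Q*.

Setting both brackets to zero gives the nullclines P + 0.4Q = 570 and 1.1P + Q = 750.
Substituting Q = 750 - 1.1P into the first: P(1 - 0.4·1.1) = 570 - 0.4·750.
So P* = 270/0.56 = 482, and then Q* = 750 - 1.1·482 = 220.

P* ≈ 482, Q* ≈ 220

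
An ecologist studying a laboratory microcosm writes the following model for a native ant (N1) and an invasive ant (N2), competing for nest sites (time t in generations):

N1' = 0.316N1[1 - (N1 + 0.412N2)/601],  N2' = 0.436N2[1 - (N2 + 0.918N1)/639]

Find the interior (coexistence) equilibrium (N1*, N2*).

Setting both brackets to zero gives the nullclines N1 + 0.412N2 = 601 and 0.918N1 + N2 = 639.
Substituting N2 = 639 - 0.918N1 into the first: N1(1 - 0.412·0.918) = 601 - 0.412·639.
So N1* = 338/0.622 = 543, and then N2* = 639 - 0.918·543 = 140.

N1* ≈ 543, N2* ≈ 140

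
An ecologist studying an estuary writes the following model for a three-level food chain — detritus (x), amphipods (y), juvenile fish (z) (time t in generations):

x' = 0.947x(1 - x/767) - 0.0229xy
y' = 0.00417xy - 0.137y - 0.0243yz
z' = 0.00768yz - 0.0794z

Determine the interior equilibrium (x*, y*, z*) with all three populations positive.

From dz/dt = 0: 0.00768y* = 0.0794, so y* = 10.3.
From dx/dt = 0: 0.947(1 - x*/767) = 0.0229·10.3, giving x* = 767·(1 - 0.25) = 575.
From dy/dt = 0: 0.00417·575 - 0.137 = 0.0243z*, so z* = 2.26/0.0243 = 93.1.

x* ≈ 575, y* ≈ 10.3, z* ≈ 93.1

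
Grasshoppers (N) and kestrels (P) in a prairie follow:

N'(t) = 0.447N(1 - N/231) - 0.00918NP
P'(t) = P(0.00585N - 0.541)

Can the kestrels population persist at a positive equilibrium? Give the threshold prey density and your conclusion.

The predator equation gives dP/dt > 0 only when N > 0.541/0.00585 = 92.5.
Without the predator, N → K = 231. Since 231 > 92.5, the predator can invade and persist.

Threshold N = 92.5; K > 92.5, so yes, the predator persists.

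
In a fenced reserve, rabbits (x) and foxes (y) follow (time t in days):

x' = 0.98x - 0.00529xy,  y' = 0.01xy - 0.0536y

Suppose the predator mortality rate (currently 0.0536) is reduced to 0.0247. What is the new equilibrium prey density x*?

x* ≈ 2.47

At the interior fixed point, setting dy/dt = 0 with y > 0 fixes x* = (predator death rate)/(xy coefficient) — independent of the other coefficients.
With the change, x* = 0.0247/0.01 = 2.47; it falls from 5.36.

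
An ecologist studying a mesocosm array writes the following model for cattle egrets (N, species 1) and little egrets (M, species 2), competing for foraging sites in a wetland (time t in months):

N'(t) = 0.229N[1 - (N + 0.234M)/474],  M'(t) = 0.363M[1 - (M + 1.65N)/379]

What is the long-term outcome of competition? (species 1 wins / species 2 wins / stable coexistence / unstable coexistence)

species 1 excludes species 2

Compare the nullcline intercepts: K1/α12 = 474/0.234 = 2030 > K2 = 379; K2/α21 = 379/1.65 = 230 < K1 = 474.
Since the inequalities point opposite ways, species 1 can invade but species 2 cannot.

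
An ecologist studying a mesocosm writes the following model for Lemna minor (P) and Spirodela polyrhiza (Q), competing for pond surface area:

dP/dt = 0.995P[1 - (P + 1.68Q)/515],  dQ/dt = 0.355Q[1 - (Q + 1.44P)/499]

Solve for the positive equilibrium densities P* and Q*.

Setting both brackets to zero gives the nullclines P + 1.68Q = 515 and 1.44P + Q = 499.
Substituting Q = 499 - 1.44P into the first: P(1 - 1.68·1.44) = 515 - 1.68·499.
So P* = -323/-1.42 = 228, and then Q* = 499 - 1.44·228 = 171.

P* ≈ 228, Q* ≈ 171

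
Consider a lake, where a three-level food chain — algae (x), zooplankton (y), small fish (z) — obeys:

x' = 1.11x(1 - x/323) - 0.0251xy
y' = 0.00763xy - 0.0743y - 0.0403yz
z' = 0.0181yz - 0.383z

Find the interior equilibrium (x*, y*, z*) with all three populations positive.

x* ≈ 168, y* ≈ 21.2, z* ≈ 30

From dz/dt = 0: 0.0181y* = 0.383, so y* = 21.2.
From dx/dt = 0: 1.11(1 - x*/323) = 0.0251·21.2, giving x* = 323·(1 - 0.478) = 168.
From dy/dt = 0: 0.00763·168 - 0.0743 = 0.0403z*, so z* = 1.21/0.0403 = 30.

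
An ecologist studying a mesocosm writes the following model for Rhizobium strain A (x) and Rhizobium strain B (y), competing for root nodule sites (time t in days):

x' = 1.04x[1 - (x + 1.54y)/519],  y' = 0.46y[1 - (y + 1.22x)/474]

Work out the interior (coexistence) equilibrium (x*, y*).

x* ≈ 240, y* ≈ 181

Setting both brackets to zero gives the nullclines x + 1.54y = 519 and 1.22x + y = 474.
Substituting y = 474 - 1.22x into the first: x(1 - 1.54·1.22) = 519 - 1.54·474.
So x* = -211/-0.879 = 240, and then y* = 474 - 1.22·240 = 181.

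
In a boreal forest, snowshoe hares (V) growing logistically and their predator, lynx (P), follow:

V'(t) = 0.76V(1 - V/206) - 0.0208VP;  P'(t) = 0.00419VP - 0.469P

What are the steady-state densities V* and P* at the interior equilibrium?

From dP/dt = 0 with P > 0: 0.00419V* = 0.469, so V* = 112.
Substitute into dV/dt = 0: 0.76(1 - 112/206) = 0.0208P*.
The bracket is 0.457, giving P* = 0.347/0.0208 = 16.7.

V* ≈ 112, P* ≈ 16.7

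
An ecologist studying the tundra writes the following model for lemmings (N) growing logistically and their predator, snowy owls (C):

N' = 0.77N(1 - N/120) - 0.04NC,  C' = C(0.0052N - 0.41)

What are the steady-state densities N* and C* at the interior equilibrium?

From dC/dt = 0 with C > 0: 0.0052N* = 0.41, so N* = 78.8.
Substitute into dN/dt = 0: 0.77(1 - 78.8/120) = 0.04C*.
The bracket is 0.343, giving C* = 0.264/0.04 = 6.6.

N* ≈ 78.8, C* ≈ 6.6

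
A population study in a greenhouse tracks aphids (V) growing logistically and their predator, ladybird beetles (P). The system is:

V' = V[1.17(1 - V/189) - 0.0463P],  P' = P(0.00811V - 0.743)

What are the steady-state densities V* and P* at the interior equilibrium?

From dP/dt = 0 with P > 0: 0.00811V* = 0.743, so V* = 91.6.
Substitute into dV/dt = 0: 1.17(1 - 91.6/189) = 0.0463P*.
The bracket is 0.515, giving P* = 0.603/0.0463 = 13.

V* ≈ 91.6, P* ≈ 13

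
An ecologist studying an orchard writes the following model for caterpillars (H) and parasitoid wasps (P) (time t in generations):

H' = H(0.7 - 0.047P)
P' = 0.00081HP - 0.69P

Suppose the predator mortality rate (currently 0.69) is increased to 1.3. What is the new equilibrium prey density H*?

H* ≈ 1600

At the interior fixed point, setting dP/dt = 0 with P > 0 fixes H* = (predator death rate)/(HP coefficient) — independent of the other coefficients.
With the change, H* = 1.3/0.00081 = 1600; it rises from 852.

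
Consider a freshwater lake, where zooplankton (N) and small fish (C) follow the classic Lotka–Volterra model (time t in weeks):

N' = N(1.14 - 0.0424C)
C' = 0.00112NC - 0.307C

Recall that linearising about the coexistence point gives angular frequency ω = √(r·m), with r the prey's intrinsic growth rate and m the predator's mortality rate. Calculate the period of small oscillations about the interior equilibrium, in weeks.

T ≈ 10.6 weeks

Here r = 1.14 and m = 0.307, so r·m = 0.35.
ω = √0.35 = 0.592 per week, hence T = 2π/ω ≈ 10.6 weeks.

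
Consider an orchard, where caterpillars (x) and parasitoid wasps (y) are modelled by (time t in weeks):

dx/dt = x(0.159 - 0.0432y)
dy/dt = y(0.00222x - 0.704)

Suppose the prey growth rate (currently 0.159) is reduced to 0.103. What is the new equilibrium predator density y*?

At the interior fixed point, setting dx/dt = 0 with x > 0 fixes y* = (prey growth rate)/(xy coefficient) — independent of the other coefficients.
With the change, y* = 0.103/0.0432 = 2.38; it falls from 3.68.

y* ≈ 2.38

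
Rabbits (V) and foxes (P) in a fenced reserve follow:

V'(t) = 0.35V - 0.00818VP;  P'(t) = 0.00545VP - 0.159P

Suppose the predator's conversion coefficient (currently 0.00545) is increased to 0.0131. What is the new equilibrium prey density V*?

V* ≈ 12.1

At the interior fixed point, setting dP/dt = 0 with P > 0 fixes V* = (predator death rate)/(VP coefficient) — independent of the other coefficients.
With the change, V* = 0.159/0.0131 = 12.1; it falls from 29.2.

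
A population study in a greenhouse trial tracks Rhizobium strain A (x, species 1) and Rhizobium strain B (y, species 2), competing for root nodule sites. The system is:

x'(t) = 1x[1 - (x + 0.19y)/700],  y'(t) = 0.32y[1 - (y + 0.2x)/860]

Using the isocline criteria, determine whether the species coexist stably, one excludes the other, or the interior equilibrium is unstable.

Compare the nullcline intercepts: K1/α12 = 700/0.19 = 3680 > K2 = 860; K2/α21 = 860/0.2 = 4300 > K1 = 700.
Since both inequalities hold, each species can invade when rare, so the interior equilibrium is stable.

stable coexistence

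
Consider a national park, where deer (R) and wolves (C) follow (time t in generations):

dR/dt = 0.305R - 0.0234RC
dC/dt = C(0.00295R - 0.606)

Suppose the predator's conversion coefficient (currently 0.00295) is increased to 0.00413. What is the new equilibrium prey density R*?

R* ≈ 147

At the interior fixed point, setting dC/dt = 0 with C > 0 fixes R* = (predator death rate)/(RC coefficient) — independent of the other coefficients.
With the change, R* = 0.606/0.00413 = 147; it falls from 205.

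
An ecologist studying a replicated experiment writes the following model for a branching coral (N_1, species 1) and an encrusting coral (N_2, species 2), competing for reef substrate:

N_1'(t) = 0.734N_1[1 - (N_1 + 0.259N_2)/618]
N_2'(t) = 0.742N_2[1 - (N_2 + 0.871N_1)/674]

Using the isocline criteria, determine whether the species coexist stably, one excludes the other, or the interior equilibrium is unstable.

Compare the nullcline intercepts: K1/α12 = 618/0.259 = 2390 > K2 = 674; K2/α21 = 674/0.871 = 774 > K1 = 618.
Since both inequalities hold, each species can invade when rare, so the interior equilibrium is stable.

stable coexistence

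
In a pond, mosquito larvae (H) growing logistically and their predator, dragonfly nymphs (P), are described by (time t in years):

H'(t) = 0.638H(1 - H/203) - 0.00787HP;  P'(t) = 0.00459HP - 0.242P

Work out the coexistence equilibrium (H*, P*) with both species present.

From dP/dt = 0 with P > 0: 0.00459H* = 0.242, so H* = 52.7.
Substitute into dH/dt = 0: 0.638(1 - 52.7/203) = 0.00787P*.
The bracket is 0.74, giving P* = 0.472/0.00787 = 60.

H* ≈ 52.7, P* ≈ 60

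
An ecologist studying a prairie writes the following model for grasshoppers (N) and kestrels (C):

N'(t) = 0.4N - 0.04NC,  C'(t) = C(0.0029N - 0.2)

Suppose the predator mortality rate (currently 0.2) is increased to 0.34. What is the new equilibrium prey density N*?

N* ≈ 117

At the interior fixed point, setting dC/dt = 0 with C > 0 fixes N* = (predator death rate)/(NC coefficient) — independent of the other coefficients.
With the change, N* = 0.34/0.0029 = 117; it rises from 69.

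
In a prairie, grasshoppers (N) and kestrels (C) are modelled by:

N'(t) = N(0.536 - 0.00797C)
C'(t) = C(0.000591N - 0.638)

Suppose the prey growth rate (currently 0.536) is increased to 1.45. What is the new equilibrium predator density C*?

At the interior fixed point, setting dN/dt = 0 with N > 0 fixes C* = (prey growth rate)/(NC coefficient) — independent of the other coefficients.
With the change, C* = 1.45/0.00797 = 182; it rises from 67.3.

C* ≈ 182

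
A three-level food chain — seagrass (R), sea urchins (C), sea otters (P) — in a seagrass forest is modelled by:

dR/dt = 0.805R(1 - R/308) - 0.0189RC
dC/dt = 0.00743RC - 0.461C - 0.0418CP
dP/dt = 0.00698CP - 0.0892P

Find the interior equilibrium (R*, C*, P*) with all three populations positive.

R* ≈ 216, C* ≈ 12.8, P* ≈ 27.3

From dP/dt = 0: 0.00698C* = 0.0892, so C* = 12.8.
From dR/dt = 0: 0.805(1 - R*/308) = 0.0189·12.8, giving R* = 308·(1 - 0.3) = 216.
From dC/dt = 0: 0.00743·216 - 0.461 = 0.0418P*, so P* = 1.14/0.0418 = 27.3.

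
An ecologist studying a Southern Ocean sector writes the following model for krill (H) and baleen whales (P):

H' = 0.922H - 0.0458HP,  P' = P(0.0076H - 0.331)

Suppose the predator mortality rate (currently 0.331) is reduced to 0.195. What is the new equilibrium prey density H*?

H* ≈ 25.7

At the interior fixed point, setting dP/dt = 0 with P > 0 fixes H* = (predator death rate)/(HP coefficient) — independent of the other coefficients.
With the change, H* = 0.195/0.0076 = 25.7; it falls from 43.6.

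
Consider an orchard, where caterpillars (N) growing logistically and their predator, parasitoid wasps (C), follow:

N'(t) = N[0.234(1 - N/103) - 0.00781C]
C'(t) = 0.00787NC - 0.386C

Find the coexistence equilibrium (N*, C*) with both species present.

From dC/dt = 0 with C > 0: 0.00787N* = 0.386, so N* = 49.
Substitute into dN/dt = 0: 0.234(1 - 49/103) = 0.00781C*.
The bracket is 0.524, giving C* = 0.123/0.00781 = 15.7.

N* ≈ 49, C* ≈ 15.7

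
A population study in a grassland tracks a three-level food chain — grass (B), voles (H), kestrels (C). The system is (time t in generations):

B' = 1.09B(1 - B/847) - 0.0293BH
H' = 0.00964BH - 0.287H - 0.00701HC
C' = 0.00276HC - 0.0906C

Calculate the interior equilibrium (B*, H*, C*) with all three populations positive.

B* ≈ 99.6, H* ≈ 32.8, C* ≈ 96

From dC/dt = 0: 0.00276H* = 0.0906, so H* = 32.8.
From dB/dt = 0: 1.09(1 - B*/847) = 0.0293·32.8, giving B* = 847·(1 - 0.882) = 99.6.
From dH/dt = 0: 0.00964·99.6 - 0.287 = 0.00701C*, so C* = 0.673/0.00701 = 96.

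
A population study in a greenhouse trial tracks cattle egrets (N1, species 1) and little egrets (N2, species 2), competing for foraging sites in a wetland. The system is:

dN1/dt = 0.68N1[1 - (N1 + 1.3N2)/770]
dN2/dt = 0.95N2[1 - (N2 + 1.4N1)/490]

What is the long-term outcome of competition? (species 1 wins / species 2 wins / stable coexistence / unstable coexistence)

Compare the nullcline intercepts: K1/α12 = 770/1.3 = 592 > K2 = 490; K2/α21 = 490/1.4 = 350 < K1 = 770.
Since the inequalities point opposite ways, species 1 can invade but species 2 cannot.

species 1 excludes species 2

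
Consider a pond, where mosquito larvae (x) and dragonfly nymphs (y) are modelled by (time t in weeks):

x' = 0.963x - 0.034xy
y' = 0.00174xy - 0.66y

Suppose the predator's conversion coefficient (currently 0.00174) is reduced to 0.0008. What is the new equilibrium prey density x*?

At the interior fixed point, setting dy/dt = 0 with y > 0 fixes x* = (predator death rate)/(xy coefficient) — independent of the other coefficients.
With the change, x* = 0.66/0.0008 = 825; it rises from 379.

x* ≈ 825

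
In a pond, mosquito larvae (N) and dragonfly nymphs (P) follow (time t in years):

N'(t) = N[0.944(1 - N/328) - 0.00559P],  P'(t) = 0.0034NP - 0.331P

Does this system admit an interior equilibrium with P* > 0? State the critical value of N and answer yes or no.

The predator equation gives dP/dt > 0 only when N > 0.331/0.0034 = 97.4.
Without the predator, N → K = 328. Since 328 > 97.4, the predator can invade and persist.

Threshold N = 97.4; K > 97.4, so yes, the predator persists.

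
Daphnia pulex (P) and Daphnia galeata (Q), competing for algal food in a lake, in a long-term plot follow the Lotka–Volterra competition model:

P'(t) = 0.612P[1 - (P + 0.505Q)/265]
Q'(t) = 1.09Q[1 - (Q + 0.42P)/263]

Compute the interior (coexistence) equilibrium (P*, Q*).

P* ≈ 168, Q* ≈ 193

Setting both brackets to zero gives the nullclines P + 0.505Q = 265 and 0.42P + Q = 263.
Substituting Q = 263 - 0.42P into the first: P(1 - 0.505·0.42) = 265 - 0.505·263.
So P* = 132/0.788 = 168, and then Q* = 263 - 0.42·168 = 193.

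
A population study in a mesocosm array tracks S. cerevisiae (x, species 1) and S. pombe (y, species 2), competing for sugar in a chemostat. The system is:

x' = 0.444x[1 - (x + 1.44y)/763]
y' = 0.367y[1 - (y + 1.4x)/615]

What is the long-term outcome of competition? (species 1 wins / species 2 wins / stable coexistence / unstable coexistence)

Compare the nullcline intercepts: K1/α12 = 763/1.44 = 530 < K2 = 615; K2/α21 = 615/1.4 = 439 < K1 = 763.
Since both are reversed, neither can invade when rare; the interior point is a saddle.

unstable coexistence (outcome depends on initial conditions)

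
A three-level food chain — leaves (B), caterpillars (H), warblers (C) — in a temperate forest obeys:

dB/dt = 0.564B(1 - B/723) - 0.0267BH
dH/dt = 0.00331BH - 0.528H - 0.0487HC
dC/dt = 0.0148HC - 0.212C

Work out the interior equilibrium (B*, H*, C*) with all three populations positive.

From dC/dt = 0: 0.0148H* = 0.212, so H* = 14.3.
From dB/dt = 0: 0.564(1 - B*/723) = 0.0267·14.3, giving B* = 723·(1 - 0.678) = 233.
From dH/dt = 0: 0.00331·233 - 0.528 = 0.0487C*, so C* = 0.242/0.0487 = 4.98.

B* ≈ 233, H* ≈ 14.3, C* ≈ 4.98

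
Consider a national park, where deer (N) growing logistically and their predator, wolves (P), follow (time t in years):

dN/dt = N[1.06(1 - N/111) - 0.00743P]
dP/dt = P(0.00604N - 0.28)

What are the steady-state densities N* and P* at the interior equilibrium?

N* ≈ 46.4, P* ≈ 83.1

From dP/dt = 0 with P > 0: 0.00604N* = 0.28, so N* = 46.4.
Substitute into dN/dt = 0: 1.06(1 - 46.4/111) = 0.00743P*.
The bracket is 0.582, giving P* = 0.617/0.00743 = 83.1.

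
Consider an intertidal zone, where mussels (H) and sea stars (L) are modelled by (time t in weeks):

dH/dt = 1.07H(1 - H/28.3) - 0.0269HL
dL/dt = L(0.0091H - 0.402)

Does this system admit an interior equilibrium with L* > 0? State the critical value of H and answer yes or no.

Threshold H = 44.2; K < 44.2, so no, the predator goes extinct.

The predator equation gives dL/dt > 0 only when H > 0.402/0.0091 = 44.2.
Without the predator, H → K = 28.3. Since 28.3 < 44.2, the predator cannot invade.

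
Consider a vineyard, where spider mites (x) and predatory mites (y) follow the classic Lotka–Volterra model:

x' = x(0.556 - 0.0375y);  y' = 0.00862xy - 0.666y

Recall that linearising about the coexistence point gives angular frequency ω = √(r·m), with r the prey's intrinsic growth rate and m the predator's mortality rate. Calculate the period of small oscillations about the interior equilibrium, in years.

T ≈ 10.3 years

Here r = 0.556 and m = 0.666, so r·m = 0.37.
ω = √0.37 = 0.609 per year, hence T = 2π/ω ≈ 10.3 years.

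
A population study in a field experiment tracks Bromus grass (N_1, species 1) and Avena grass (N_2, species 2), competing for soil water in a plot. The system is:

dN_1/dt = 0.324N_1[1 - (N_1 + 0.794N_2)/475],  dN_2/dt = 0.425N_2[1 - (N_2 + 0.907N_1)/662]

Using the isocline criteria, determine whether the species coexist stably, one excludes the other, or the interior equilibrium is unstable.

Compare the nullcline intercepts: K1/α12 = 475/0.794 = 598 < K2 = 662; K2/α21 = 662/0.907 = 730 > K1 = 475.
Since the inequalities point opposite ways, species 2 can invade but species 1 cannot.

species 2 excludes species 1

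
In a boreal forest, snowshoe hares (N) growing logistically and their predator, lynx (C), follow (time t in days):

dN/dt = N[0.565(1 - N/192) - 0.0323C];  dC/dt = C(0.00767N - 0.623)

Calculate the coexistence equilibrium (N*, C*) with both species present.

From dC/dt = 0 with C > 0: 0.00767N* = 0.623, so N* = 81.2.
Substitute into dN/dt = 0: 0.565(1 - 81.2/192) = 0.0323C*.
The bracket is 0.577, giving C* = 0.326/0.0323 = 10.1.

N* ≈ 81.2, C* ≈ 10.1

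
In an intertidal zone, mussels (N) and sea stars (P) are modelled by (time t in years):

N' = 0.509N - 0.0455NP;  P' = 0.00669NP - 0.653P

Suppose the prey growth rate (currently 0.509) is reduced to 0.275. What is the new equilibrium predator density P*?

At the interior fixed point, setting dN/dt = 0 with N > 0 fixes P* = (prey growth rate)/(NP coefficient) — independent of the other coefficients.
With the change, P* = 0.275/0.0455 = 6.04; it falls from 11.2.

P* ≈ 6.04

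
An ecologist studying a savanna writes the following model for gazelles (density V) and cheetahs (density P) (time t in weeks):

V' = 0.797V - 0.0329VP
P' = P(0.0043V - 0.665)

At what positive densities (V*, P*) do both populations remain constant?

Set dP/dt = 0 with P > 0: 0.0043V - 0.665 = 0, so V* = 0.665/0.0043 = 155.
Set dV/dt = 0 with V > 0: 0.797 - 0.0329P = 0, so P* = 0.797/0.0329 = 24.2.

V* ≈ 155, P* ≈ 24.2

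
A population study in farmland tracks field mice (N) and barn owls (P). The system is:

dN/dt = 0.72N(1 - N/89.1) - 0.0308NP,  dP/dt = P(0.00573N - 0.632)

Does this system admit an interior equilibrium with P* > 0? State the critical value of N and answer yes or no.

The predator equation gives dP/dt > 0 only when N > 0.632/0.00573 = 110.
Without the predator, N → K = 89.1. Since 89.1 < 110, the predator cannot invade.

Threshold N = 110; K < 110, so no, the predator goes extinct.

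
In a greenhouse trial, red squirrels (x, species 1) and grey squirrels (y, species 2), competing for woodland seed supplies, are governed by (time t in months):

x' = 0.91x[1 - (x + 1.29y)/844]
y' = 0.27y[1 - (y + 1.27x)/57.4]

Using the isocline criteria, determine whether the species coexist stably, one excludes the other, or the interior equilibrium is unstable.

Compare the nullcline intercepts: K1/α12 = 844/1.29 = 654 > K2 = 57.4; K2/α21 = 57.4/1.27 = 45.2 < K1 = 844.
Since the inequalities point opposite ways, species 1 can invade but species 2 cannot.

species 1 excludes species 2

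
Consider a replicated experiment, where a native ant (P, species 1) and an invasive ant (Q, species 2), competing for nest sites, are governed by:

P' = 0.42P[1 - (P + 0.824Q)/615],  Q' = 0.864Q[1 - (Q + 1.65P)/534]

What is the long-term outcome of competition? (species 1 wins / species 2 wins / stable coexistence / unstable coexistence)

Compare the nullcline intercepts: K1/α12 = 615/0.824 = 746 > K2 = 534; K2/α21 = 534/1.65 = 324 < K1 = 615.
Since the inequalities point opposite ways, species 1 can invade but species 2 cannot.

species 1 excludes species 2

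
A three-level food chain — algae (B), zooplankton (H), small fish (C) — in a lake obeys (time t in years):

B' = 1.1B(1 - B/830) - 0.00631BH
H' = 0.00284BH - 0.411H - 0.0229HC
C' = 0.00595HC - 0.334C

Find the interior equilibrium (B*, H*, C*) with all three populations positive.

From dC/dt = 0: 0.00595H* = 0.334, so H* = 56.1.
From dB/dt = 0: 1.1(1 - B*/830) = 0.00631·56.1, giving B* = 830·(1 - 0.322) = 563.
From dH/dt = 0: 0.00284·563 - 0.411 = 0.0229C*, so C* = 1.19/0.0229 = 51.8.

B* ≈ 563, H* ≈ 56.1, C* ≈ 51.8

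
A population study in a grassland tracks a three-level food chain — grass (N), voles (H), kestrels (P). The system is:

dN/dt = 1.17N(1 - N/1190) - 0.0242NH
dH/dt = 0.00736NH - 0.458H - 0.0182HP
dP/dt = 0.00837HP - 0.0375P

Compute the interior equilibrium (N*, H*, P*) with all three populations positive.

From dP/dt = 0: 0.00837H* = 0.0375, so H* = 4.48.
From dN/dt = 0: 1.17(1 - N*/1190) = 0.0242·4.48, giving N* = 1190·(1 - 0.0927) = 1080.
From dH/dt = 0: 0.00736·1080 - 0.458 = 0.0182P*, so P* = 7.49/0.0182 = 411.

N* ≈ 1080, H* ≈ 4.48, P* ≈ 411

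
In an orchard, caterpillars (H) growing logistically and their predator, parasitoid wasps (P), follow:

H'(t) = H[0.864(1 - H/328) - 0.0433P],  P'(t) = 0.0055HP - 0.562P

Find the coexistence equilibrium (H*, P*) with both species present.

H* ≈ 102, P* ≈ 13.7

From dP/dt = 0 with P > 0: 0.0055H* = 0.562, so H* = 102.
Substitute into dH/dt = 0: 0.864(1 - 102/328) = 0.0433P*.
The bracket is 0.688, giving P* = 0.595/0.0433 = 13.7.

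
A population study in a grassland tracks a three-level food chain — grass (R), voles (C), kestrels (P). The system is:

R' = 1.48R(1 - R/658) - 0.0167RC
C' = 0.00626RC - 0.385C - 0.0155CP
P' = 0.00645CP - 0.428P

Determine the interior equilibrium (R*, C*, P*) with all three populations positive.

From dP/dt = 0: 0.00645C* = 0.428, so C* = 66.4.
From dR/dt = 0: 1.48(1 - R*/658) = 0.0167·66.4, giving R* = 658·(1 - 0.749) = 165.
From dC/dt = 0: 0.00626·165 - 0.385 = 0.0155P*, so P* = 0.65/0.0155 = 41.9.

R* ≈ 165, C* ≈ 66.4, P* ≈ 41.9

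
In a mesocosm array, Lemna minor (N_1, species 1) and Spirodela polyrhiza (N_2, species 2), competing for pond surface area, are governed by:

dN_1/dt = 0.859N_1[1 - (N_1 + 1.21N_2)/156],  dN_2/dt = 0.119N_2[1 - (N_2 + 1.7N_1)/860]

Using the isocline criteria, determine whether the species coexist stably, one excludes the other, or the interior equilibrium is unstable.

species 2 excludes species 1

Compare the nullcline intercepts: K1/α12 = 156/1.21 = 129 < K2 = 860; K2/α21 = 860/1.7 = 506 > K1 = 156.
Since the inequalities point opposite ways, species 2 can invade but species 1 cannot.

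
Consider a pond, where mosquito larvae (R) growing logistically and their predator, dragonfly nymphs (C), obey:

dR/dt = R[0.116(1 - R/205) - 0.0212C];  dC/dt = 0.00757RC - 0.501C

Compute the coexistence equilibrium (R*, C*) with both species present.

R* ≈ 66.2, C* ≈ 3.71

From dC/dt = 0 with C > 0: 0.00757R* = 0.501, so R* = 66.2.
Substitute into dR/dt = 0: 0.116(1 - 66.2/205) = 0.0212C*.
The bracket is 0.677, giving C* = 0.0786/0.0212 = 3.71.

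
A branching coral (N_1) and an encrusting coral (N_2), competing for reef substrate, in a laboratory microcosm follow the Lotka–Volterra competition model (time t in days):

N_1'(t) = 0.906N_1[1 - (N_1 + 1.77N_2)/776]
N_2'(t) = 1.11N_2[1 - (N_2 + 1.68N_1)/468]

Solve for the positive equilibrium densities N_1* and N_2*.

N_1* ≈ 26.5, N_2* ≈ 423

Setting both brackets to zero gives the nullclines N_1 + 1.77N_2 = 776 and 1.68N_1 + N_2 = 468.
Substituting N_2 = 468 - 1.68N_1 into the first: N_1(1 - 1.77·1.68) = 776 - 1.77·468.
So N_1* = -52.4/-1.97 = 26.5, and then N_2* = 468 - 1.68·26.5 = 423.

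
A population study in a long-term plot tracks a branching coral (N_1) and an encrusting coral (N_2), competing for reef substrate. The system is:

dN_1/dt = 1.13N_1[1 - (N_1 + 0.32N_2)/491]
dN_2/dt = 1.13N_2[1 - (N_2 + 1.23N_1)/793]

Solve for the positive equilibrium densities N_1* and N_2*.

Setting both brackets to zero gives the nullclines N_1 + 0.32N_2 = 491 and 1.23N_1 + N_2 = 793.
Substituting N_2 = 793 - 1.23N_1 into the first: N_1(1 - 0.32·1.23) = 491 - 0.32·793.
So N_1* = 237/0.606 = 391, and then N_2* = 793 - 1.23·391 = 312.

N_1* ≈ 391, N_2* ≈ 312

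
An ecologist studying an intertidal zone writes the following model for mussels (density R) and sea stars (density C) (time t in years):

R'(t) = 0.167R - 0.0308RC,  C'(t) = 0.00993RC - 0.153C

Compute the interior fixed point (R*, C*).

R* ≈ 15.4, C* ≈ 5.42

Set dC/dt = 0 with C > 0: 0.00993R - 0.153 = 0, so R* = 0.153/0.00993 = 15.4.
Set dR/dt = 0 with R > 0: 0.167 - 0.0308C = 0, so C* = 0.167/0.0308 = 5.42.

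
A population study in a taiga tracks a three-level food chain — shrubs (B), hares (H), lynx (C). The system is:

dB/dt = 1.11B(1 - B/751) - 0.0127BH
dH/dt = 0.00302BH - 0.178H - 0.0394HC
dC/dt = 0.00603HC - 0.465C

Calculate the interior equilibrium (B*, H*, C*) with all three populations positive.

From dC/dt = 0: 0.00603H* = 0.465, so H* = 77.1.
From dB/dt = 0: 1.11(1 - B*/751) = 0.0127·77.1, giving B* = 751·(1 - 0.882) = 88.4.
From dH/dt = 0: 0.00302·88.4 - 0.178 = 0.0394C*, so C* = 0.0889/0.0394 = 2.26.

B* ≈ 88.4, H* ≈ 77.1, C* ≈ 2.26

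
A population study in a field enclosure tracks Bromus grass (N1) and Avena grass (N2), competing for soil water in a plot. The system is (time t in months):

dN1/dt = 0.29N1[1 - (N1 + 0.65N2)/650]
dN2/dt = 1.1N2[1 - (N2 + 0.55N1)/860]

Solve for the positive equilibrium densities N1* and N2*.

N1* ≈ 142, N2* ≈ 782

Setting both brackets to zero gives the nullclines N1 + 0.65N2 = 650 and 0.55N1 + N2 = 860.
Substituting N2 = 860 - 0.55N1 into the first: N1(1 - 0.65·0.55) = 650 - 0.65·860.
So N1* = 91/0.642 = 142, and then N2* = 860 - 0.55·142 = 782.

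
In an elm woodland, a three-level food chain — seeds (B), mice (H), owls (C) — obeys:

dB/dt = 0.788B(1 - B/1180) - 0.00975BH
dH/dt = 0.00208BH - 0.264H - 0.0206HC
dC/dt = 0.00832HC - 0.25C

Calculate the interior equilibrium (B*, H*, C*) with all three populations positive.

From dC/dt = 0: 0.00832H* = 0.25, so H* = 30.
From dB/dt = 0: 0.788(1 - B*/1180) = 0.00975·30, giving B* = 1180·(1 - 0.372) = 741.
From dH/dt = 0: 0.00208·741 - 0.264 = 0.0206C*, so C* = 1.28/0.0206 = 62.

B* ≈ 741, H* ≈ 30, C* ≈ 62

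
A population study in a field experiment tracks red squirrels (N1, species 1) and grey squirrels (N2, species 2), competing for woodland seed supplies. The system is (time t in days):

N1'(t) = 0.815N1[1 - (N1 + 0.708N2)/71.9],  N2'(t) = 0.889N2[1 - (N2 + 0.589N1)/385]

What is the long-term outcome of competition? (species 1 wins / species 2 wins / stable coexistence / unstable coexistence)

species 2 excludes species 1

Compare the nullcline intercepts: K1/α12 = 71.9/0.708 = 102 < K2 = 385; K2/α21 = 385/0.589 = 654 > K1 = 71.9.
Since the inequalities point opposite ways, species 2 can invade but species 1 cannot.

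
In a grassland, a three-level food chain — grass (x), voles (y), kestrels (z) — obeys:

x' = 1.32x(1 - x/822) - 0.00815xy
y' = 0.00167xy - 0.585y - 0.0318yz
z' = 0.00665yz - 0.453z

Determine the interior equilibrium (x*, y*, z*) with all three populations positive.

x* ≈ 476, y* ≈ 68.1, z* ≈ 6.62

From dz/dt = 0: 0.00665y* = 0.453, so y* = 68.1.
From dx/dt = 0: 1.32(1 - x*/822) = 0.00815·68.1, giving x* = 822·(1 - 0.421) = 476.
From dy/dt = 0: 0.00167·476 - 0.585 = 0.0318z*, so z* = 0.21/0.0318 = 6.62.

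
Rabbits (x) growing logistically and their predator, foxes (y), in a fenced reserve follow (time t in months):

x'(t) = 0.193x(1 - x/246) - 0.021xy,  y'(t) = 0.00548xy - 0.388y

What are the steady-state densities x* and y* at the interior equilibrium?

From dy/dt = 0 with y > 0: 0.00548x* = 0.388, so x* = 70.8.
Substitute into dx/dt = 0: 0.193(1 - 70.8/246) = 0.021y*.
The bracket is 0.712, giving y* = 0.137/0.021 = 6.55.

x* ≈ 70.8, y* ≈ 6.55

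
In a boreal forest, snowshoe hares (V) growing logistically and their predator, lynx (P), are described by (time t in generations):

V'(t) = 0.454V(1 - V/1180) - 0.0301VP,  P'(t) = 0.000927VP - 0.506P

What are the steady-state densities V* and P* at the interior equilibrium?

From dP/dt = 0 with P > 0: 0.000927V* = 0.506, so V* = 546.
Substitute into dV/dt = 0: 0.454(1 - 546/1180) = 0.0301P*.
The bracket is 0.537, giving P* = 0.244/0.0301 = 8.11.

V* ≈ 546, P* ≈ 8.11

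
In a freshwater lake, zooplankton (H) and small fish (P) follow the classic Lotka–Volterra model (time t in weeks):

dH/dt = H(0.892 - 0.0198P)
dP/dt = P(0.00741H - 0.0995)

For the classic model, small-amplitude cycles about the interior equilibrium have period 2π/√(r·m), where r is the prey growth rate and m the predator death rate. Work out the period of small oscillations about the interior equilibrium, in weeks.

T ≈ 21.1 weeks

Here r = 0.892 and m = 0.0995, so r·m = 0.0888.
ω = √0.0888 = 0.298 per week, hence T = 2π/ω ≈ 21.1 weeks.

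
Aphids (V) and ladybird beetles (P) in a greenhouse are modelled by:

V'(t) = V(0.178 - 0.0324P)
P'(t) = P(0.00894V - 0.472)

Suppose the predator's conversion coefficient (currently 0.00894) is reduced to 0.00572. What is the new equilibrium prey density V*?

V* ≈ 82.5

At the interior fixed point, setting dP/dt = 0 with P > 0 fixes V* = (predator death rate)/(VP coefficient) — independent of the other coefficients.
With the change, V* = 0.472/0.00572 = 82.5; it rises from 52.8.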